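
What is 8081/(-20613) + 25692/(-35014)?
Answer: -406268665/360871791 ≈ -1.1258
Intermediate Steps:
8081/(-20613) + 25692/(-35014) = 8081*(-1/20613) + 25692*(-1/35014) = -8081/20613 - 12846/17507 = -406268665/360871791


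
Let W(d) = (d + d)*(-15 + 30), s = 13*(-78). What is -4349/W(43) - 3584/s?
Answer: 35579/218010 ≈ 0.16320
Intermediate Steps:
s = -1014
W(d) = 30*d (W(d) = (2*d)*15 = 30*d)
-4349/W(43) - 3584/s = -4349/(30*43) - 3584/(-1014) = -4349/1290 - 3584*(-1/1014) = -4349*1/1290 + 1792/507 = -4349/1290 + 1792/507 = 35579/218010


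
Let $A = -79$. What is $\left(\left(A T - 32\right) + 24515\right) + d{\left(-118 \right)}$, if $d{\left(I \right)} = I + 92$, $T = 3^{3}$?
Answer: $22324$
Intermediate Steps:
$T = 27$
$d{\left(I \right)} = 92 + I$
$\left(\left(A T - 32\right) + 24515\right) + d{\left(-118 \right)} = \left(\left(\left(-79\right) 27 - 32\right) + 24515\right) + \left(92 - 118\right) = \left(\left(-2133 - 32\right) + 24515\right) - 26 = \left(-2165 + 24515\right) - 26 = 22350 - 26 = 22324$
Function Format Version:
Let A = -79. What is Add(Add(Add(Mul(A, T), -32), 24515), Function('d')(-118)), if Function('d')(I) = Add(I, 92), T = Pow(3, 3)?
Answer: 22324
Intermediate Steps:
T = 27
Function('d')(I) = Add(92, I)
Add(Add(Add(Mul(A, T), -32), 24515), Function('d')(-118)) = Add(Add(Add(Mul(-79, 27), -32), 24515), Add(92, -118)) = Add(Add(Add(-2133, -32), 24515), -26) = Add(Add(-2165, 24515), -26) = Add(22350, -26) = 22324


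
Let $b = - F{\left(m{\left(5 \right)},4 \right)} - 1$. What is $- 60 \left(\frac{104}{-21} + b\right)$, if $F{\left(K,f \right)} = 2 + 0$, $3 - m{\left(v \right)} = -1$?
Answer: $\frac{3340}{7} \approx 477.14$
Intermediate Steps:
$m{\left(v \right)} = 4$ ($m{\left(v \right)} = 3 - -1 = 3 + 1 = 4$)
$F{\left(K,f \right)} = 2$
$b = -3$ ($b = \left(-1\right) 2 - 1 = -2 - 1 = -3$)
$- 60 \left(\frac{104}{-21} + b\right) = - 60 \left(\frac{104}{-21} - 3\right) = - 60 \left(104 \left(- \frac{1}{21}\right) - 3\right) = - 60 \left(- \frac{104}{21} - 3\right) = \left(-60\right) \left(- \frac{167}{21}\right) = \frac{3340}{7}$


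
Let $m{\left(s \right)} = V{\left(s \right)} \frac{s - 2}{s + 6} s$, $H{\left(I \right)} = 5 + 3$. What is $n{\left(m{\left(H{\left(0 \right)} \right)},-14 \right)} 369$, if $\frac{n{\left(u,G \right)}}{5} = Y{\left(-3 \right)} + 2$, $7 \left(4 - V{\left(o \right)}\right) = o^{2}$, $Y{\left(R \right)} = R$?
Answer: $-1845$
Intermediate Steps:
$V{\left(o \right)} = 4 - \frac{o^{2}}{7}$
$H{\left(I \right)} = 8$
$m{\left(s \right)} = \frac{s \left(-2 + s\right) \left(4 - \frac{s^{2}}{7}\right)}{6 + s}$ ($m{\left(s \right)} = \left(4 - \frac{s^{2}}{7}\right) \frac{s - 2}{s + 6} s = \left(4 - \frac{s^{2}}{7}\right) \frac{-2 + s}{6 + s} s = \frac{\left(-2 + s\right) \left(4 - \frac{s^{2}}{7}\right)}{6 + s} s = \frac{s \left(-2 + s\right) \left(4 - \frac{s^{2}}{7}\right)}{6 + s}$)
$n{\left(u,G \right)} = -5$ ($n{\left(u,G \right)} = 5 \left(-3 + 2\right) = 5 \left(-1\right) = -5$)
$n{\left(m{\left(H{\left(0 \right)} \right)},-14 \right)} 369 = \left(-5\right) 369 = -1845$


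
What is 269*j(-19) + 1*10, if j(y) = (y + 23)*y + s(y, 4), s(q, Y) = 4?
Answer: -19358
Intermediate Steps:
j(y) = 4 + y*(23 + y) (j(y) = (y + 23)*y + 4 = (23 + y)*y + 4 = y*(23 + y) + 4 = 4 + y*(23 + y))
269*j(-19) + 1*10 = 269*(4 + (-19)**2 + 23*(-19)) + 1*10 = 269*(4 + 361 - 437) + 10 = 269*(-72) + 10 = -19368 + 10 = -19358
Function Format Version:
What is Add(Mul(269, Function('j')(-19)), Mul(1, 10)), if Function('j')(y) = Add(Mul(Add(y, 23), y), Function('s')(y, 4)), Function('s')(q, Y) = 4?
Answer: -19358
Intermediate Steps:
Function('j')(y) = Add(4, Mul(y, Add(23, y))) (Function('j')(y) = Add(Mul(Add(y, 23), y), 4) = Add(Mul(Add(23, y), y), 4) = Add(Mul(y, Add(23, y)), 4) = Add(4, Mul(y, Add(23, y))))
Add(Mul(269, Function('j')(-19)), Mul(1, 10)) = Add(Mul(269, Add(4, Pow(-19, 2), Mul(23, -19))), Mul(1, 10)) = Add(Mul(269, Add(4, 361, -437)), 10) = Add(Mul(269, -72), 10) = Add(-19368, 10) = -19358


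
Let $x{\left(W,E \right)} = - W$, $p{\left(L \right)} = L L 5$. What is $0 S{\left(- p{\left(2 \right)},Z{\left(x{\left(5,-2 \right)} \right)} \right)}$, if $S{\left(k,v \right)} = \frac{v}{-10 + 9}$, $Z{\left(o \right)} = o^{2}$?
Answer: $0$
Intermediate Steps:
$p{\left(L \right)} = 5 L^{2}$ ($p{\left(L \right)} = L^{2} \cdot 5 = 5 L^{2}$)
$S{\left(k,v \right)} = - v$ ($S{\left(k,v \right)} = \frac{v}{-1} = v \left(-1\right) = - v$)
$0 S{\left(- p{\left(2 \right)},Z{\left(x{\left(5,-2 \right)} \right)} \right)} = 0 \left(- \left(\left(-1\right) 5\right)^{2}\right) = 0 \left(- \left(-5\right)^{2}\right) = 0 \left(\left(-1\right) 25\right) = 0 \left(-25\right) = 0$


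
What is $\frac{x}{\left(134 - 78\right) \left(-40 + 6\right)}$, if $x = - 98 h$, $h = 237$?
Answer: $\frac{1659}{136} \approx 12.199$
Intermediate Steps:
$x = -23226$ ($x = \left(-98\right) 237 = -23226$)
$\frac{x}{\left(134 - 78\right) \left(-40 + 6\right)} = - \frac{23226}{\left(134 - 78\right) \left(-40 + 6\right)} = - \frac{23226}{56 \left(-34\right)} = - \frac{23226}{-1904} = \left(-23226\right) \left(- \frac{1}{1904}\right) = \frac{1659}{136}$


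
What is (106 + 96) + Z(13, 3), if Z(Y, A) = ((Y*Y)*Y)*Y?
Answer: 28763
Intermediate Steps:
Z(Y, A) = Y⁴ (Z(Y, A) = (Y²*Y)*Y = Y³*Y = Y⁴)
(106 + 96) + Z(13, 3) = (106 + 96) + 13⁴ = 202 + 28561 = 28763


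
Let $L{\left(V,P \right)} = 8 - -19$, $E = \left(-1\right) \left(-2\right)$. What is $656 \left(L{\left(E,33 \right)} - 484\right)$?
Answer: $-299792$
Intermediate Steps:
$E = 2$
$L{\left(V,P \right)} = 27$ ($L{\left(V,P \right)} = 8 + 19 = 27$)
$656 \left(L{\left(E,33 \right)} - 484\right) = 656 \left(27 - 484\right) = 656 \left(-457\right) = -299792$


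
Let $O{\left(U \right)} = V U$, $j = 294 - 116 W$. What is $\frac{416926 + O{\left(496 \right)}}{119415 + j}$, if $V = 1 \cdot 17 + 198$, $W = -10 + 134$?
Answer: $\frac{523566}{105325} \approx 4.971$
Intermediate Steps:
$W = 124$
$j = -14090$ ($j = 294 - 14384 = -14090$)
$V = 215$ ($V = 17 + 198 = 215$)
$O{\left(U \right)} = 215 U$
$\frac{416926 + O{\left(496 \right)}}{119415 + j} = \frac{416926 + 215 \cdot 496}{119415 - 14090} = \frac{416926 + 106640}{105325} = 523566 \cdot \frac{1}{105325} = \frac{523566}{105325}$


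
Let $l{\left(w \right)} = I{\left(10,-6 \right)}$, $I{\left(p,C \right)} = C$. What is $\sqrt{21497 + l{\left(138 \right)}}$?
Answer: $\sqrt{21491} \approx 146.6$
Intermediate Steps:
$l{\left(w \right)} = -6$
$\sqrt{21497 + l{\left(138 \right)}} = \sqrt{21497 - 6} = \sqrt{21491}$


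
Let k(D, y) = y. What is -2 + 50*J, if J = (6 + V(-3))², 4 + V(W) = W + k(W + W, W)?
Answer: 798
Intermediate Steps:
V(W) = -4 + 2*W (V(W) = -4 + (W + W) = -4 + 2*W)
J = 16 (J = (6 + (-4 + 2*(-3)))² = (6 + (-4 - 6))² = (6 - 10)² = (-4)² = 16)
-2 + 50*J = -2 + 50*16 = -2 + 800 = 798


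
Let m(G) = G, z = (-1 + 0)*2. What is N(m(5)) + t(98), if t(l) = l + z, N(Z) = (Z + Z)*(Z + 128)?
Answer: 1426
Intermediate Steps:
z = -2 (z = -1*2 = -2)
N(Z) = 2*Z*(128 + Z) (N(Z) = (2*Z)*(128 + Z) = 2*Z*(128 + Z))
t(l) = -2 + l (t(l) = l - 2 = -2 + l)
N(m(5)) + t(98) = 2*5*(128 + 5) + (-2 + 98) = 2*5*133 + 96 = 1330 + 96 = 1426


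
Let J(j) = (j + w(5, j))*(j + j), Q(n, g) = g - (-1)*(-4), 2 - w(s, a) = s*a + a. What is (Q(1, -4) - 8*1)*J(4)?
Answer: 2304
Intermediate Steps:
w(s, a) = 2 - a - a*s (w(s, a) = 2 - (s*a + a) = 2 - (a*s + a) = 2 - (a + a*s) = 2 + (-a - a*s) = 2 - a - a*s)
Q(n, g) = -4 + g (Q(n, g) = g - 1*4 = g - 4 = -4 + g)
J(j) = 2*j*(2 - 5*j) (J(j) = (j + (2 - j - 1*j*5))*(j + j) = (j + (2 - j - 5*j))*(2*j) = (j + (2 - 6*j))*(2*j) = (2 - 5*j)*(2*j) = 2*j*(2 - 5*j))
(Q(1, -4) - 8*1)*J(4) = ((-4 - 4) - 8*1)*(2*4*(2 - 5*4)) = (-8 - 8)*(2*4*(2 - 20)) = -32*4*(-18) = -16*(-144) = 2304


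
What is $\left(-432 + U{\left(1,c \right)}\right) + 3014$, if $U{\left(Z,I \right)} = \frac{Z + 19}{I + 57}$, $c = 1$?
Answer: $\frac{74888}{29} \approx 2582.3$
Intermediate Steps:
$U{\left(Z,I \right)} = \frac{19 + Z}{57 + I}$
$\left(-432 + U{\left(1,c \right)}\right) + 3014 = \left(-432 + \frac{19 + 1}{57 + 1}\right) + 3014 = \left(-432 + \frac{1}{58} \cdot 20\right) + 3014 = \left(-432 + \frac{10}{29}\right) + 3014 = - \frac{12518}{29} + 3014 = \frac{74888}{29}$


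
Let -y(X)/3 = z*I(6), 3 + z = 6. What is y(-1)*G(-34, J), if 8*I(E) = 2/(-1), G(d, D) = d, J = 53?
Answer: -153/2 ≈ -76.500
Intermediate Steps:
I(E) = -1/4 (I(E) = (2/(-1))/8 = (2*(-1))/8 = (1/8)*(-2) = -1/4)
z = 3 (z = -3 + 6 = 3)
y(X) = 9/4 (y(X) = -9*(-1)/4 = -3*(-3/4) = 9/4)
y(-1)*G(-34, J) = (9/4)*(-34) = -153/2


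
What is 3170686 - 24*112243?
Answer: 476854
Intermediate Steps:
3170686 - 24*112243 = 3170686 - 1*2693832 = 3170686 - 2693832 = 476854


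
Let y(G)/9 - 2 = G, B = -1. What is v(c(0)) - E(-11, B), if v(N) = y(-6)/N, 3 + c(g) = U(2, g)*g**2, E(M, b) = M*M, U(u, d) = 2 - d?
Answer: -109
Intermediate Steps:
y(G) = 18 + 9*G
E(M, b) = M**2
c(g) = -3 + g**2*(2 - g) (c(g) = -3 + (2 - g)*g**2 = -3 + g**2*(2 - g))
v(N) = -36/N (v(N) = (18 + 9*(-6))/N = (18 - 54)/N = -36/N)
v(c(0)) - E(-11, B) = -36/(-3 + 0**2*(2 - 1*0)) - 1*(-11)**2 = -36/(-3 + 0*(2 + 0)) - 1*121 = -36/(-3 + 0*2) - 121 = -36/(-3 + 0) - 121 = -36/(-3) - 121 = -36*(-1/3) - 121 = 12 - 121 = -109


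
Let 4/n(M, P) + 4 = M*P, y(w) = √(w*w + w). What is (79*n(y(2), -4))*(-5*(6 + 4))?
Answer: -790 + 790*√6 ≈ 1145.1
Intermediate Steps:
y(w) = √(w + w²) (y(w) = √(w² + w) = √(w + w²))
n(M, P) = 4/(-4 + M*P)
(79*n(y(2), -4))*(-5*(6 + 4)) = (79*(4/(-4 + √(2*(1 + 2))*(-4))))*(-5*(6 + 4)) = (79*(4/(-4 + √(2*3)*(-4))))*(-5*10) = (79*(4/(-4 + √6*(-4))))*(-50) = (79*(4/(-4 - 4*√6)))*(-50) = (316/(-4 - 4*√6))*(-50) = -15800/(-4 - 4*√6)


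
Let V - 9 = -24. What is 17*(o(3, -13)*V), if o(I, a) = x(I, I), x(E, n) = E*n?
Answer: -2295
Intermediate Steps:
V = -15 (V = 9 - 24 = -15)
o(I, a) = I² (o(I, a) = I*I = I²)
17*(o(3, -13)*V) = 17*(3²*(-15)) = 17*(9*(-15)) = 17*(-135) = -2295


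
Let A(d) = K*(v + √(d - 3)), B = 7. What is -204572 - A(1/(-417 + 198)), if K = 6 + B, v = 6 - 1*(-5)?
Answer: -204715 - 13*I*√144102/219 ≈ -2.0472e+5 - 22.534*I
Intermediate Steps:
v = 11 (v = 6 + 5 = 11)
K = 13 (K = 6 + 7 = 13)
A(d) = 143 + 13*√(-3 + d) (A(d) = 13*(11 + √(d - 3)) = 13*(11 + √(-3 + d)) = 143 + 13*√(-3 + d))
-204572 - A(1/(-417 + 198)) = -204572 - (143 + 13*√(-3 + 1/(-417 + 198))) = -204572 - (143 + 13*√(-3 + 1/(-219))) = -204572 - (143 + 13*√(-3 - 1/219)) = -204572 - (143 + 13*√(-658/219)) = -204572 - (143 + 13*(I*√144102/219)) = -204572 - (143 + 13*I*√144102/219) = -204572 + (-143 - 13*I*√144102/219) = -204715 - 13*I*√144102/219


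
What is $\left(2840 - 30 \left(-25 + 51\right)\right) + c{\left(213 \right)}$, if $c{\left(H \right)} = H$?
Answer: $2273$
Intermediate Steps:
$\left(2840 - 30 \left(-25 + 51\right)\right) + c{\left(213 \right)} = \left(2840 - 30 \left(-25 + 51\right)\right) + 213 = \left(2840 - 780\right) + 213 = 2060 + 213 = 2273$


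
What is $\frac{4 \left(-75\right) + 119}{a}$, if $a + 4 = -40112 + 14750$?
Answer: $\frac{181}{25366} \approx 0.0071355$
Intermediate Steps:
$a = -25366$ ($a = -4 + \left(-40112 + 14750\right) = -4 - 25362 = -25366$)
$\frac{4 \left(-75\right) + 119}{a} = \frac{4 \left(-75\right) + 119}{-25366} = \left(-300 + 119\right) \left(- \frac{1}{25366}\right) = \left(-181\right) \left(- \frac{1}{25366}\right) = \frac{181}{25366}$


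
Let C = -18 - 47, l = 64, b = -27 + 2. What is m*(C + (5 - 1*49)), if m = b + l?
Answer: -4251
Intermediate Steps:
b = -25
m = 39 (m = -25 + 64 = 39)
C = -65
m*(C + (5 - 1*49)) = 39*(-65 + (5 - 1*49)) = 39*(-65 + (5 - 49)) = 39*(-65 - 44) = 39*(-109) = -4251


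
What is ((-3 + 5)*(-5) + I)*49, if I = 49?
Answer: 1911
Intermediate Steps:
((-3 + 5)*(-5) + I)*49 = ((-3 + 5)*(-5) + 49)*49 = (2*(-5) + 49)*49 = (-10 + 49)*49 = 39*49 = 1911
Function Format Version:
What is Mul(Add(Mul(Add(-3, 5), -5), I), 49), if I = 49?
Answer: 1911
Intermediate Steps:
Mul(Add(Mul(Add(-3, 5), -5), I), 49) = Mul(Add(Mul(Add(-3, 5), -5), 49), 49) = Mul(Add(Mul(2, -5), 49), 49) = Mul(Add(-10, 49), 49) = Mul(39, 49) = 1911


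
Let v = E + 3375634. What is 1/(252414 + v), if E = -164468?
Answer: 1/3463580 ≈ 2.8872e-7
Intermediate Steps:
v = 3211166 (v = -164468 + 3375634 = 3211166)
1/(252414 + v) = 1/(252414 + 3211166) = 1/3463580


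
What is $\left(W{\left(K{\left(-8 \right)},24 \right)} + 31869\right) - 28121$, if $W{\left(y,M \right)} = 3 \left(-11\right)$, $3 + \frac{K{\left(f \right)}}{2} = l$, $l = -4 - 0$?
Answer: $3715$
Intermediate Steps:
$l = -4$ ($l = -4 + 0 = -4$)
$K{\left(f \right)} = -14$ ($K{\left(f \right)} = -6 + 2 \left(-4\right) = -6 - 8 = -14$)
$W{\left(y,M \right)} = -33$
$\left(W{\left(K{\left(-8 \right)},24 \right)} + 31869\right) - 28121 = \left(-33 + 31869\right) - 28121 = 31836 - 28121 = 3715$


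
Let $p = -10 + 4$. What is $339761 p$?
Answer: $-2038566$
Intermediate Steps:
$p = -6$
$339761 p = 339761 \left(-6\right) = -2038566$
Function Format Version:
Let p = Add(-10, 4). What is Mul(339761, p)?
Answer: -2038566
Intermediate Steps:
p = -6
Mul(339761, p) = Mul(339761, -6) = -2038566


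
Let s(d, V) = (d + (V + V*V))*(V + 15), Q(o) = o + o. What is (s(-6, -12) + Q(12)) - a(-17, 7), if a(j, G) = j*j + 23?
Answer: 90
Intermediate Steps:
Q(o) = 2*o
a(j, G) = 23 + j² (a(j, G) = j² + 23 = 23 + j²)
s(d, V) = (15 + V)*(V + d + V²) (s(d, V) = (d + (V + V²))*(15 + V) = (V + d + V²)*(15 + V) = (15 + V)*(V + d + V²))
(s(-6, -12) + Q(12)) - a(-17, 7) = (((-12)³ + 15*(-12) + 15*(-6) + 16*(-12)² - 12*(-6)) + 2*12) - (23 + (-17)²) = ((-1728 - 180 - 90 + 16*144 + 72) + 24) - (23 + 289) = ((-1728 - 180 - 90 + 2304 + 72) + 24) - 1*312 = (378 + 24) - 312 = 402 - 312 = 90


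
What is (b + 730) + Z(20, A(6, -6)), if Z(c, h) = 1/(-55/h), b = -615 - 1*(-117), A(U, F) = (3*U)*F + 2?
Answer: 12866/55 ≈ 233.93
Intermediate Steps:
A(U, F) = 2 + 3*F*U (A(U, F) = 3*F*U + 2 = 2 + 3*F*U)
b = -498 (b = -615 + 117 = -498)
Z(c, h) = -h/55
(b + 730) + Z(20, A(6, -6)) = (-498 + 730) - (2 + 3*(-6)*6)/55 = 232 - (2 - 108)/55 = 232 - 1/55*(-106) = 232 + 106/55 = 12866/55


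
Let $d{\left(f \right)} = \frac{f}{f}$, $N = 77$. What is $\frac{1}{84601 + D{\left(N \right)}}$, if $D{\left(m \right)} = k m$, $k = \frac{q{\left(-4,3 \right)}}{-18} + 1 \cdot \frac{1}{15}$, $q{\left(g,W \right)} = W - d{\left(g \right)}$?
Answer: $\frac{45}{3806891} \approx 1.1821 \cdot 10^{-5}$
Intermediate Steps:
$d{\left(f \right)} = 1$
$q{\left(g,W \right)} = -1 + W$ ($q{\left(g,W \right)} = W - 1 = -1 + W$)
$k = - \frac{2}{45}$ ($k = \frac{-1 + 3}{-18} + 1 \cdot \frac{1}{15} = 2 \left(- \frac{1}{18}\right) + 1 \cdot \frac{1}{15} = - \frac{1}{9} + \frac{1}{15} = - \frac{2}{45} \approx -0.044444$)
$D{\left(m \right)} = - \frac{2 m}{45}$
$\frac{1}{84601 + D{\left(N \right)}} = \frac{1}{84601 - \frac{154}{45}} = \frac{1}{\frac{3806891}{45}} = \frac{45}{3806891}$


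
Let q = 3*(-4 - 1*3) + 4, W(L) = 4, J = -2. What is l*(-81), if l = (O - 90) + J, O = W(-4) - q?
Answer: 5751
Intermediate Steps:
q = -17 (q = 3*(-4 - 3) + 4 = 3*(-7) + 4 = -21 + 4 = -17)
O = 21 (O = 4 - 1*(-17) = 4 + 17 = 21)
l = -71 (l = (21 - 90) - 2 = -69 - 2 = -71)
l*(-81) = -71*(-81) = 5751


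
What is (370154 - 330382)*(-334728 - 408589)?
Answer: -29563203724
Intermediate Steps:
(370154 - 330382)*(-334728 - 408589) = 39772*(-743317) = -29563203724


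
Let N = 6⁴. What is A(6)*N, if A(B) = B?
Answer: 7776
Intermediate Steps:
N = 1296
A(6)*N = 6*1296 = 7776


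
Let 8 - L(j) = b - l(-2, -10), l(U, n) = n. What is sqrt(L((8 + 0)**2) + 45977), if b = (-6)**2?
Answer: sqrt(45939) ≈ 214.33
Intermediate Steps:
b = 36
L(j) = -38 (L(j) = 8 - (36 - 1*(-10)) = 8 - (36 + 10) = 8 - 1*46 = 8 - 46 = -38)
sqrt(L((8 + 0)**2) + 45977) = sqrt(-38 + 45977) = sqrt(45939)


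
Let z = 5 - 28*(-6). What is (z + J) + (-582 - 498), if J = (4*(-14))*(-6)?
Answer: -571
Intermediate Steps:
z = 173 (z = 5 + 168 = 173)
J = 336 (J = -56*(-6) = 336)
(z + J) + (-582 - 498) = (173 + 336) + (-582 - 498) = 509 - 1080 = -571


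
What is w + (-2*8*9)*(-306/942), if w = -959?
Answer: -143219/157 ≈ -912.22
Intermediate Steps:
w + (-2*8*9)*(-306/942) = -959 + (-2*8*9)*(-306/942) = -959 + (-16*9)*(-306*1/942) = -959 - 144*(-51/157) = -959 + 7344/157 = -143219/157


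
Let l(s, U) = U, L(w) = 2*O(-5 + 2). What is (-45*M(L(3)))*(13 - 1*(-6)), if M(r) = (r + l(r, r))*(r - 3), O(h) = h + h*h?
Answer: -184680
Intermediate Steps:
O(h) = h + h²
L(w) = 12 (L(w) = 2*((-5 + 2)*(1 + (-5 + 2))) = 2*(-3*(1 - 3)) = 2*(-3*(-2)) = 2*6 = 12)
M(r) = 2*r*(-3 + r) (M(r) = (r + r)*(r - 3) = (2*r)*(-3 + r) = 2*r*(-3 + r))
(-45*M(L(3)))*(13 - 1*(-6)) = (-90*12*(-3 + 12))*(13 - 1*(-6)) = (-90*12*9)*(13 + 6) = -45*216*19 = -9720*19 = -184680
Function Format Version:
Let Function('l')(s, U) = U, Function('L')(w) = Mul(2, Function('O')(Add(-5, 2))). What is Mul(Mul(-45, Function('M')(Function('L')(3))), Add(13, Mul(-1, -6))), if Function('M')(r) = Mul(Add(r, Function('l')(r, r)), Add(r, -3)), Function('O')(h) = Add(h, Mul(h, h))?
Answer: -184680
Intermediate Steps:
Function('O')(h) = Add(h, Pow(h, 2))
Function('L')(w) = 12 (Function('L')(w) = Mul(2, Mul(Add(-5, 2), Add(1, Add(-5, 2)))) = Mul(2, Mul(-3, Add(1, -3))) = Mul(2, Mul(-3, -2)) = Mul(2, 6) = 12)
Function('M')(r) = Mul(2, r, Add(-3, r)) (Function('M')(r) = Mul(Add(r, r), Add(r, -3)) = Mul(Mul(2, r), Add(-3, r)) = Mul(2, r, Add(-3, r)))
Mul(Mul(-45, Function('M')(Function('L')(3))), Add(13, Mul(-1, -6))) = Mul(Mul(-45, Mul(2, 12, Add(-3, 12))), Add(13, Mul(-1, -6))) = Mul(Mul(-45, Mul(2, 12, 9)), Add(13, 6)) = Mul(Mul(-45, 216), 19) = Mul(-9720, 19) = -184680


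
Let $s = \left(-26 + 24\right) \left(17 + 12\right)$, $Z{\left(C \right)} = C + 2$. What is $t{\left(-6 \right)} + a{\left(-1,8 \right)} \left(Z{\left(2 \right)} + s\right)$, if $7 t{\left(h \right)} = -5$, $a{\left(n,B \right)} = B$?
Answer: $- \frac{3029}{7} \approx -432.71$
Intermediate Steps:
$Z{\left(C \right)} = 2 + C$
$t{\left(h \right)} = - \frac{5}{7}$ ($t{\left(h \right)} = \frac{1}{7} \left(-5\right) = - \frac{5}{7}$)
$s = -58$ ($s = \left(-2\right) 29 = -58$)
$t{\left(-6 \right)} + a{\left(-1,8 \right)} \left(Z{\left(2 \right)} + s\right) = - \frac{5}{7} + 8 \left(\left(2 + 2\right) - 58\right) = - \frac{5}{7} + 8 \left(4 - 58\right) = - \frac{5}{7} + 8 \left(-54\right) = - \frac{5}{7} - 432 = - \frac{3029}{7}$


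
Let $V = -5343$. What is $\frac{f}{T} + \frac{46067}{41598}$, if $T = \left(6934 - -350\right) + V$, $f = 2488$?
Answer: $\frac{64303957}{26913906} \approx 2.3892$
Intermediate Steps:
$T = 1941$ ($T = \left(6934 - -350\right) - 5343 = \left(6934 + \left(-5039 + 5389\right)\right) - 5343 = \left(6934 + 350\right) - 5343 = 7284 - 5343 = 1941$)
$\frac{f}{T} + \frac{46067}{41598} = \frac{2488}{1941} + \frac{46067}{41598} = \frac{64303957}{26913906}$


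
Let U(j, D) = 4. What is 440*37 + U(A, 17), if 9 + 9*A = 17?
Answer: 16284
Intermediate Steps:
A = 8/9 (A = -1 + (⅑)*17 = -1 + 17/9 = 8/9 ≈ 0.88889)
440*37 + U(A, 17) = 440*37 + 4 = 16280 + 4 = 16284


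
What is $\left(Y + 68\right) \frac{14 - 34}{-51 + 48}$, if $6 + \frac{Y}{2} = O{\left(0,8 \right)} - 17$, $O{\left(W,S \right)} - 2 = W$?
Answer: $\frac{520}{3} \approx 173.33$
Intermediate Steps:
$O{\left(W,S \right)} = 2 + W$
$Y = -42$ ($Y = -12 + 2 \left(\left(2 + 0\right) - 17\right) = -12 + 2 \left(2 - 17\right) = -12 + 2 \left(-15\right) = -12 - 30 = -42$)
$\left(Y + 68\right) \frac{14 - 34}{-51 + 48} = \left(-42 + 68\right) \frac{14 - 34}{-51 + 48} = 26 \left(- \frac{20}{-3}\right) = 26 \left(\left(-20\right) \left(- \frac{1}{3}\right)\right) = 26 \cdot \frac{20}{3} = \frac{520}{3}$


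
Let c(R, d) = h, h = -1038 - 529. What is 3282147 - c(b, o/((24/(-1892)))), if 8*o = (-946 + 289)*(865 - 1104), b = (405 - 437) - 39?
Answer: 3283714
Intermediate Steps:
b = -71 (b = -32 - 39 = -71)
o = 157023/8 (o = ((-946 + 289)*(865 - 1104))/8 = (-657*(-239))/8 = (⅛)*157023 = 157023/8 ≈ 19628.)
h = -1567
c(R, d) = -1567
3282147 - c(b, o/((24/(-1892)))) = 3282147 - 1*(-1567) = 3282147 + 1567 = 3283714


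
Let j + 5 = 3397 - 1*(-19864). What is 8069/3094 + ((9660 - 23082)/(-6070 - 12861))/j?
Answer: 17414186813/6677266596 ≈ 2.6080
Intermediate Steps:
j = 23256 (j = -5 + (3397 - 1*(-19864)) = -5 + (3397 + 19864) = -5 + 23261 = 23256)
8069/3094 + ((9660 - 23082)/(-6070 - 12861))/j = 8069/3094 + ((9660 - 23082)/(-6070 - 12861))/23256 = 8069*(1/3094) - 13422/(-18931)*(1/23256) = 8069/3094 - 13422*(-1/18931)*(1/23256) = 8069/3094 + (13422/18931)*(1/23256) = 8069/3094 + 2237/73376556 = 17414186813/6677266596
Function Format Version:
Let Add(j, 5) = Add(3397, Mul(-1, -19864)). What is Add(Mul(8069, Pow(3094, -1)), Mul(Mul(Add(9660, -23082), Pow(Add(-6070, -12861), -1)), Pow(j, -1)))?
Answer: Rational(17414186813, 6677266596) ≈ 2.6080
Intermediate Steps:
j = 23256 (j = Add(-5, Add(3397, Mul(-1, -19864))) = Add(-5, Add(3397, 19864)) = Add(-5, 23261) = 23256)
Add(Mul(8069, Pow(3094, -1)), Mul(Mul(Add(9660, -23082), Pow(Add(-6070, -12861), -1)), Pow(j, -1))) = Add(Mul(8069, Pow(3094, -1)), Mul(Mul(Add(9660, -23082), Pow(Add(-6070, -12861), -1)), Pow(23256, -1))) = Add(Mul(8069, Rational(1, 3094)), Mul(Mul(-13422, Pow(-18931, -1)), Rational(1, 23256))) = Add(Rational(8069, 3094), Mul(Mul(-13422, Rational(-1, 18931)), Rational(1, 23256))) = Add(Rational(8069, 3094), Mul(Rational(13422, 18931), Rational(1, 23256))) = Add(Rational(8069, 3094), Rational(2237, 73376556)) = Rational(17414186813, 6677266596)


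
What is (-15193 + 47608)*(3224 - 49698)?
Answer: -1506454710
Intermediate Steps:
(-15193 + 47608)*(3224 - 49698) = 32415*(-46474) = -1506454710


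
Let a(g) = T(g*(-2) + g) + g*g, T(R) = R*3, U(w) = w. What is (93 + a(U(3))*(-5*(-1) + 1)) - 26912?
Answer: -26819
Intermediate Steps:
T(R) = 3*R
a(g) = g² - 3*g (a(g) = 3*(g*(-2) + g) + g*g = 3*(-2*g + g) + g² = 3*(-g) + g² = -3*g + g² = g² - 3*g)
(93 + a(U(3))*(-5*(-1) + 1)) - 26912 = (93 + (3*(-3 + 3))*(-5*(-1) + 1)) - 26912 = (93 + (3*0)*(5 + 1)) - 26912 = (93 + 0*6) - 26912 = (93 + 0) - 26912 = 93 - 26912 = -26819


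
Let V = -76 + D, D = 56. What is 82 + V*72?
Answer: -1358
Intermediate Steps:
V = -20 (V = -76 + 56 = -20)
82 + V*72 = 82 - 20*72 = 82 - 1440 = -1358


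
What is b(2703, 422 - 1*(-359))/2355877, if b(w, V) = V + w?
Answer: 3484/2355877 ≈ 0.0014789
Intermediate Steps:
b(2703, 422 - 1*(-359))/2355877 = ((422 - 1*(-359)) + 2703)/2355877 = ((422 + 359) + 2703)*(1/2355877) = (781 + 2703)*(1/2355877) = 3484*(1/2355877) = 3484/2355877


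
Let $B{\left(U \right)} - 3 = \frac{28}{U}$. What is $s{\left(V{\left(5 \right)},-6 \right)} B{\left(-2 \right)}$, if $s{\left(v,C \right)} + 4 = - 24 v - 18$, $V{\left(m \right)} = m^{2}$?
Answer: $6842$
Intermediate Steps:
$B{\left(U \right)} = 3 + \frac{28}{U}$
$s{\left(v,C \right)} = -22 - 24 v$ ($s{\left(v,C \right)} = -4 - \left(18 + 24 v\right) = -22 - 24 v$)
$s{\left(V{\left(5 \right)},-6 \right)} B{\left(-2 \right)} = \left(-22 - 24 \cdot 5^{2}\right) \left(3 + \frac{28}{-2}\right) = \left(-22 - 600\right) \left(3 + 28 \left(- \frac{1}{2}\right)\right) = \left(-22 - 600\right) \left(3 - 14\right) = \left(-622\right) \left(-11\right) = 6842$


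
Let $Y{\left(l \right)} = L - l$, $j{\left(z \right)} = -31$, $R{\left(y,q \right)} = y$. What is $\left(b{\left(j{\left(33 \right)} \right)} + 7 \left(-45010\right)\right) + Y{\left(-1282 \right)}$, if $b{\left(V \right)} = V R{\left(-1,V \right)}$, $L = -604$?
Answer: $-314361$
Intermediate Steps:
$b{\left(V \right)} = - V$ ($b{\left(V \right)} = V \left(-1\right) = - V$)
$Y{\left(l \right)} = -604 - l$
$\left(b{\left(j{\left(33 \right)} \right)} + 7 \left(-45010\right)\right) + Y{\left(-1282 \right)} = \left(\left(-1\right) \left(-31\right) + 7 \left(-45010\right)\right) - -678 = \left(31 - 315070\right) + \left(-604 + 1282\right) = -315039 + 678 = -314361$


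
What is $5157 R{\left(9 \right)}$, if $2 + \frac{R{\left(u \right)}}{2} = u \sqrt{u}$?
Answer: $257850$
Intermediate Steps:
$R{\left(u \right)} = -4 + 2 u^{\frac{3}{2}}$ ($R{\left(u \right)} = -4 + 2 u \sqrt{u} = -4 + 2 u^{\frac{3}{2}}$)
$5157 R{\left(9 \right)} = 5157 \left(-4 + 2 \cdot 9^{\frac{3}{2}}\right) = 5157 \left(-4 + 2 \cdot 27\right) = 5157 \left(-4 + 54\right) = 5157 \cdot 50 = 257850$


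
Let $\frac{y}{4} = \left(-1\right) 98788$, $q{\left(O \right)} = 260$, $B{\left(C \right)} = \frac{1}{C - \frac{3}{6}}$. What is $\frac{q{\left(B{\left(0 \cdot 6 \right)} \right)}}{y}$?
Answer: $- \frac{65}{98788} \approx -0.00065797$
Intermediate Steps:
$B{\left(C \right)} = \frac{1}{- \frac{1}{2} + C}$ ($B{\left(C \right)} = \frac{1}{C - \frac{1}{2}} = \frac{1}{- \frac{1}{2} + C}$)
$y = -395152$ ($y = 4 \left(\left(-1\right) 98788\right) = 4 \left(-98788\right) = -395152$)
$\frac{q{\left(B{\left(0 \cdot 6 \right)} \right)}}{y} = \frac{260}{-395152} = 260 \left(- \frac{1}{395152}\right) = - \frac{65}{98788}$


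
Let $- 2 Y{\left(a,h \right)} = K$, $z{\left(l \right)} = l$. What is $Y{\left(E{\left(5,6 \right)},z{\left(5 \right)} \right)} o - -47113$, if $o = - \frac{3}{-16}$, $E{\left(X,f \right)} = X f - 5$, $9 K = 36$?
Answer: $\frac{376901}{8} \approx 47113.0$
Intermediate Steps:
$K = 4$ ($K = \frac{1}{9} \cdot 36 = 4$)
$E{\left(X,f \right)} = -5 + X f$
$Y{\left(a,h \right)} = -2$ ($Y{\left(a,h \right)} = \left(- \frac{1}{2}\right) 4 = -2$)
$o = \frac{3}{16}$ ($o = \left(-3\right) \left(- \frac{1}{16}\right) = \frac{3}{16} \approx 0.1875$)
$Y{\left(E{\left(5,6 \right)},z{\left(5 \right)} \right)} o - -47113 = \left(-2\right) \frac{3}{16} - -47113 = - \frac{3}{8} + 47113 = \frac{376901}{8}$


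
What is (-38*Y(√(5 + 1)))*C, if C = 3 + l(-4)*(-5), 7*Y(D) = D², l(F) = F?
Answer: -5244/7 ≈ -749.14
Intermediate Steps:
Y(D) = D²/7
C = 23 (C = 3 - 4*(-5) = 3 + 20 = 23)
(-38*Y(√(5 + 1)))*C = -38*(√(5 + 1))²/7*23 = -38*(√6)²/7*23 = -38*6/7*23 = -228/7*23 = -5244/7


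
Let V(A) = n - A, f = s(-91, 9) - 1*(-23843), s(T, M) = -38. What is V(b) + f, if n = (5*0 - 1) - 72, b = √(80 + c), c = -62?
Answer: 23732 - 3*√2 ≈ 23728.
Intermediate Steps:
b = 3*√2 (b = √(80 - 62) = √18 = 3*√2 ≈ 4.2426)
n = -73 (n = (0 - 1) - 72 = -1 - 72 = -73)
f = 23805 (f = -38 - 1*(-23843) = -38 + 23843 = 23805)
V(A) = -73 - A
V(b) + f = (-73 - 3*√2) + 23805 = 23732 - 3*√2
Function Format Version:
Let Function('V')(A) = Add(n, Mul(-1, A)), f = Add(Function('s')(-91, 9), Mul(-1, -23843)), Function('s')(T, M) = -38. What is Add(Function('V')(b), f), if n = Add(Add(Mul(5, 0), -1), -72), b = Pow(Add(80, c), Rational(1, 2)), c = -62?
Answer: Add(23732, Mul(-3, Pow(2, Rational(1, 2)))) ≈ 23728.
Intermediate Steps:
b = Mul(3, Pow(2, Rational(1, 2))) (b = Pow(Add(80, -62), Rational(1, 2)) = Pow(18, Rational(1, 2)) = Mul(3, Pow(2, Rational(1, 2))) ≈ 4.2426)
n = -73 (n = Add(Add(0, -1), -72) = Add(-1, -72) = -73)
f = 23805 (f = Add(-38, Mul(-1, -23843)) = Add(-38, 23843) = 23805)
Function('V')(A) = Add(-73, Mul(-1, A))
Add(Function('V')(b), f) = Add(Add(-73, Mul(-1, Mul(3, Pow(2, Rational(1, 2))))), 23805) = Add(Add(-73, Mul(-3, Pow(2, Rational(1, 2)))), 23805) = Add(23732, Mul(-3, Pow(2, Rational(1, 2))))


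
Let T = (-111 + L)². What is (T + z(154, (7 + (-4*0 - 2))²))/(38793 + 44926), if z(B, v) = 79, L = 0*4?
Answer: 12400/83719 ≈ 0.14811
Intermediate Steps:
L = 0
T = 12321 (T = (-111 + 0)² = (-111)² = 12321)
(T + z(154, (7 + (-4*0 - 2))²))/(38793 + 44926) = (12321 + 79)/(38793 + 44926) = 12400/83719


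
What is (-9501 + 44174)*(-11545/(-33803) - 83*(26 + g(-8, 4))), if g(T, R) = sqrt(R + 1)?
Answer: -2528886662417/33803 - 2877859*sqrt(5) ≈ -8.1248e+7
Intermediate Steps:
g(T, R) = sqrt(1 + R)
(-9501 + 44174)*(-11545/(-33803) - 83*(26 + g(-8, 4))) = (-9501 + 44174)*(-11545/(-33803) - 83*(26 + sqrt(1 + 4))) = 34673*(-11545*(-1/33803) - 83*(26 + sqrt(5))) = 34673*(11545/33803 + (-2158 - 83*sqrt(5))) = 34673*(-72935329/33803 - 83*sqrt(5)) = -2528886662417/33803 - 2877859*sqrt(5)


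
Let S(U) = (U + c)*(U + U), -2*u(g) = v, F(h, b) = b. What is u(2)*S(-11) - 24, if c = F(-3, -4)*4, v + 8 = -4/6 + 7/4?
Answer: 8121/4 ≈ 2030.3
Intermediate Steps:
v = -83/12 (v = -8 + (-4/6 + 7/4) = -8 + (-4*⅙ + 7*(¼)) = -8 + (-⅔ + 7/4) = -8 + 13/12 = -83/12 ≈ -6.9167)
u(g) = 83/24 (u(g) = -½*(-83/12) = 83/24)
c = -16 (c = -4*4 = -16)
S(U) = 2*U*(-16 + U) (S(U) = (U - 16)*(U + U) = (-16 + U)*(2*U) = 2*U*(-16 + U))
u(2)*S(-11) - 24 = 83*(2*(-11)*(-16 - 11))/24 - 24 = 83*(2*(-11)*(-27))/24 - 24 = (83/24)*594 - 24 = 8217/4 - 24 = 8121/4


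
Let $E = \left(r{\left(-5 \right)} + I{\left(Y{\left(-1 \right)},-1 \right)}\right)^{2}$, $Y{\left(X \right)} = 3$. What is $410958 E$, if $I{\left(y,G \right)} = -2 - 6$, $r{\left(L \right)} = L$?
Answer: $69451902$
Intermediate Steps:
$I{\left(y,G \right)} = -8$ ($I{\left(y,G \right)} = -2 - 6 = -8$)
$E = 169$ ($E = \left(-5 - 8\right)^{2} = \left(-13\right)^{2} = 169$)
$410958 E = 410958 \cdot 169 = 69451902$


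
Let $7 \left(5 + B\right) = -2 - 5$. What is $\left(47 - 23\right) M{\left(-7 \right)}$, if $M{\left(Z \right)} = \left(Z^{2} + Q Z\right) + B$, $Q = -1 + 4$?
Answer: $528$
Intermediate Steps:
$Q = 3$
$B = -6$ ($B = -5 + \frac{-2 - 5}{7} = -5 + \frac{1}{7} \left(-7\right) = -5 - 1 = -6$)
$M{\left(Z \right)} = -6 + Z^{2} + 3 Z$ ($M{\left(Z \right)} = \left(Z^{2} + 3 Z\right) - 6 = -6 + Z^{2} + 3 Z$)
$\left(47 - 23\right) M{\left(-7 \right)} = \left(47 - 23\right) \left(-6 + \left(-7\right)^{2} + 3 \left(-7\right)\right) = \left(47 - 23\right) \left(-6 + 49 - 21\right) = 24 \cdot 22 = 528$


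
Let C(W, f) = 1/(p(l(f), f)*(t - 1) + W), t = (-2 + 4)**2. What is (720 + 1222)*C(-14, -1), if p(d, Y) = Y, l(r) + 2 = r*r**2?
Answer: -1942/17 ≈ -114.24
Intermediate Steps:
l(r) = -2 + r**3 (l(r) = -2 + r*r**2 = -2 + r**3)
t = 4 (t = 2**2 = 4)
C(W, f) = 1/(W + 3*f) (C(W, f) = 1/(f*(4 - 1) + W) = 1/(f*3 + W) = 1/(3*f + W) = 1/(W + 3*f))
(720 + 1222)*C(-14, -1) = (720 + 1222)/(-14 + 3*(-1)) = 1942/(-14 - 3) = 1942/(-17) = 1942*(-1/17) = -1942/17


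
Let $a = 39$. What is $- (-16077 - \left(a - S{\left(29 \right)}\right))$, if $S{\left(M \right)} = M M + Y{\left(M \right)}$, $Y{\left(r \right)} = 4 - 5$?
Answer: $15276$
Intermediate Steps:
$Y{\left(r \right)} = -1$ ($Y{\left(r \right)} = 4 - 5 = -1$)
$S{\left(M \right)} = -1 + M^{2}$ ($S{\left(M \right)} = M M - 1 = M^{2} - 1 = -1 + M^{2}$)
$- (-16077 - \left(a - S{\left(29 \right)}\right)) = - (-16077 - \left(39 - \left(-1 + 29^{2}\right)\right)) = - (-16077 - \left(39 - \left(-1 + 841\right)\right)) = - (-16077 - \left(39 - 840\right)) = - (-16077 - -801) = - (-16077 + 801) = \left(-1\right) \left(-15276\right) = 15276$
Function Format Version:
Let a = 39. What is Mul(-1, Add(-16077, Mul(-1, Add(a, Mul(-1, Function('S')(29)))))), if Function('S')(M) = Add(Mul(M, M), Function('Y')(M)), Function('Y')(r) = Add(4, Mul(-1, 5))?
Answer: 15276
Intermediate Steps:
Function('Y')(r) = -1 (Function('Y')(r) = Add(4, -5) = -1)
Function('S')(M) = Add(-1, Pow(M, 2)) (Function('S')(M) = Add(Mul(M, M), -1) = Add(Pow(M, 2), -1) = Add(-1, Pow(M, 2)))
Mul(-1, Add(-16077, Mul(-1, Add(a, Mul(-1, Function('S')(29)))))) = Mul(-1, Add(-16077, Mul(-1, Add(39, Mul(-1, Add(-1, Pow(29, 2))))))) = Mul(-1, Add(-16077, Mul(-1, Add(39, Mul(-1, Add(-1, 841)))))) = Mul(-1, Add(-16077, Mul(-1, Add(39, Mul(-1, 840))))) = Mul(-1, Add(-16077, Mul(-1, Add(39, -840)))) = Mul(-1, Add(-16077, Mul(-1, -801))) = Mul(-1, Add(-16077, 801)) = Mul(-1, -15276) = 15276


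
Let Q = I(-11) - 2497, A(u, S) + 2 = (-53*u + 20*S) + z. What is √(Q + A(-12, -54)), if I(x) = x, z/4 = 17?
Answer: I*√2886 ≈ 53.721*I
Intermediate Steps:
z = 68 (z = 4*17 = 68)
A(u, S) = 66 - 53*u + 20*S (A(u, S) = -2 + ((-53*u + 20*S) + 68) = -2 + (68 - 53*u + 20*S) = 66 - 53*u + 20*S)
Q = -2508 (Q = -11 - 2497 = -2508)
√(Q + A(-12, -54)) = √(-2508 + (66 - 53*(-12) + 20*(-54))) = √(-2508 + (66 + 636 - 1080)) = √(-2508 - 378) = √(-2886) = I*√2886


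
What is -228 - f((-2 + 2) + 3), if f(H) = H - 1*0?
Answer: -231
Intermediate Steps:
f(H) = H (f(H) = H + 0 = H)
-228 - f((-2 + 2) + 3) = -228 - ((-2 + 2) + 3) = -228 - (0 + 3) = -228 - 1*3 = -228 - 3 = -231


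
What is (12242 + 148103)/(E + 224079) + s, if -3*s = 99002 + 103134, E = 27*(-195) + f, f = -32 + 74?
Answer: -14746065127/218856 ≈ -67378.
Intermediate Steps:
f = 42
E = -5223 (E = 27*(-195) + 42 = -5265 + 42 = -5223)
s = -202136/3 (s = -(99002 + 103134)/3 = -⅓*202136 = -202136/3 ≈ -67379.)
(12242 + 148103)/(E + 224079) + s = (12242 + 148103)/(-5223 + 224079) - 202136/3 = 160345/218856 - 202136/3 = -14746065127/218856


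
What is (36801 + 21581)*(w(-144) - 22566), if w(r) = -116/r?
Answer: -23713221277/18 ≈ -1.3174e+9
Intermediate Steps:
(36801 + 21581)*(w(-144) - 22566) = (36801 + 21581)*(-116/(-144) - 22566) = 58382*(-116*(-1/144) - 22566) = 58382*(29/36 - 22566) = 58382*(-812347/36) = -23713221277/18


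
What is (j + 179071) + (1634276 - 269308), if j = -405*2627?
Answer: 480104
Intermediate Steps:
j = -1063935
(j + 179071) + (1634276 - 269308) = (-1063935 + 179071) + (1634276 - 269308) = -884864 + 1364968 = 480104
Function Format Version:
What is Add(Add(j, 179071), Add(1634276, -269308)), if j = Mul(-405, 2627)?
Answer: 480104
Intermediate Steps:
j = -1063935
Add(Add(j, 179071), Add(1634276, -269308)) = Add(Add(-1063935, 179071), Add(1634276, -269308)) = Add(-884864, 1364968) = 480104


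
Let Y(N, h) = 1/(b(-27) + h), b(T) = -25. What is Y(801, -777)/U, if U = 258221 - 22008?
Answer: -1/189442826 ≈ -5.2786e-9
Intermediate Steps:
U = 236213
Y(N, h) = 1/(-25 + h)
Y(801, -777)/U = 1/(-25 - 777*236213) = (1/236213)/(-802) = -1/802*1/236213 = -1/189442826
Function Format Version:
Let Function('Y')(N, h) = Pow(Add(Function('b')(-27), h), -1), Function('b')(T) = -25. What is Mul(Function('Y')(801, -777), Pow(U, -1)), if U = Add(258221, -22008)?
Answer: Rational(-1, 189442826) ≈ -5.2786e-9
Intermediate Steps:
U = 236213
Function('Y')(N, h) = Pow(Add(-25, h), -1)
Mul(Function('Y')(801, -777), Pow(U, -1)) = Mul(Pow(Add(-25, -777), -1), Pow(236213, -1)) = Mul(Pow(-802, -1), Rational(1, 236213)) = Mul(Rational(-1, 802), Rational(1, 236213)) = Rational(-1, 189442826)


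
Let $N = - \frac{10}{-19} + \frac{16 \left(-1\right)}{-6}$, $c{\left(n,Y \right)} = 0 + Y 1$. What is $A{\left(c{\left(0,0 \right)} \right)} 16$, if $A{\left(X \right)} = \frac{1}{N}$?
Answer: $\frac{456}{91} \approx 5.011$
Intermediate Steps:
$c{\left(n,Y \right)} = Y$ ($c{\left(n,Y \right)} = 0 + Y = Y$)
$N = \frac{182}{57}$ ($N = \left(-10\right) \left(- \frac{1}{19}\right) - - \frac{8}{3} = \frac{10}{19} + \frac{8}{3} = \frac{182}{57} \approx 3.193$)
$A{\left(X \right)} = \frac{57}{182}$ ($A{\left(X \right)} = \frac{1}{\frac{182}{57}} = \frac{57}{182}$)
$A{\left(c{\left(0,0 \right)} \right)} 16 = \frac{57}{182} \cdot 16 = \frac{456}{91}$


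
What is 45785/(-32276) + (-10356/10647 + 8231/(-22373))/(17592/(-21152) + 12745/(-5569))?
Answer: -8956810568929785535/9057231821310152844 ≈ -0.98891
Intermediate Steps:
45785/(-32276) + (-10356/10647 + 8231/(-22373))/(17592/(-21152) + 12745/(-5569)) = 45785*(-1/32276) + (-10356*1/10647 + 8231*(-1/22373))/(17592*(-1/21152) + 12745*(-1/5569)) = -45785/32276 + (-3452/3549 - 8231/22373)/(-2199/2644 - 12745/5569) = -45785/32276 - 8187955/(6107829*(-45944011/14724436)) = -45785/32276 - 8187955/6107829*(-14724436/45944011) = -45785/32276 + 120563019368380/280618162762119 = -8956810568929785535/9057231821310152844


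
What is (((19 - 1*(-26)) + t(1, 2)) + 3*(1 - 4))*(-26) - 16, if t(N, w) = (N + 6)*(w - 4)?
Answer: -588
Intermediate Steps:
t(N, w) = (-4 + w)*(6 + N) (t(N, w) = (6 + N)*(-4 + w) = (-4 + w)*(6 + N))
(((19 - 1*(-26)) + t(1, 2)) + 3*(1 - 4))*(-26) - 16 = (((19 - 1*(-26)) + (-24 - 4*1 + 6*2 + 1*2)) + 3*(1 - 4))*(-26) - 16 = (((19 + 26) + (-24 - 4 + 12 + 2)) + 3*(-3))*(-26) - 16 = ((45 - 14) - 9)*(-26) - 16 = (31 - 9)*(-26) - 16 = 22*(-26) - 16 = -572 - 16 = -588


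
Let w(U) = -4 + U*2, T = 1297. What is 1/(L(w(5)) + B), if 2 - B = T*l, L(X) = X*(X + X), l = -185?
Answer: 1/240019 ≈ 4.1663e-6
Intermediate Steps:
w(U) = -4 + 2*U
L(X) = 2*X² (L(X) = X*(2*X) = 2*X²)
B = 239947 (B = 2 - 1297*(-185) = 2 - 1*(-239945) = 2 + 239945 = 239947)
1/(L(w(5)) + B) = 1/(2*(-4 + 2*5)² + 239947) = 1/(2*(-4 + 10)² + 239947) = 1/(2*6² + 239947) = 1/(2*36 + 239947) = 1/(72 + 239947) = 1/240019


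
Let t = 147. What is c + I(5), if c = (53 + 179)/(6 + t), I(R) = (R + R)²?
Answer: 15532/153 ≈ 101.52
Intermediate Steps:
I(R) = 4*R² (I(R) = (2*R)² = 4*R²)
c = 232/153 (c = (53 + 179)/(6 + 147) = 232/153 ≈ 1.5163)
c + I(5) = 232/153 + 4*5² = 232/153 + 4*25 = 232/153 + 100 = 15532/153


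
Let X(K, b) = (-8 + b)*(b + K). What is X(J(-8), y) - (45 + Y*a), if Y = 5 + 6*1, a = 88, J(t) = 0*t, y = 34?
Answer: -129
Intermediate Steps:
J(t) = 0
X(K, b) = (-8 + b)*(K + b)
Y = 11 (Y = 5 + 6 = 11)
X(J(-8), y) - (45 + Y*a) = (34² - 8*0 - 8*34 + 0*34) - (45 + 11*88) = (1156 + 0 - 272 + 0) - (45 + 968) = 884 - 1*1013 = 884 - 1013 = -129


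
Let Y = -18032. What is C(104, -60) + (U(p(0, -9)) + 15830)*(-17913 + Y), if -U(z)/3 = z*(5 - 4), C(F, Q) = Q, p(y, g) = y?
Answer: -569009410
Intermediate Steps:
U(z) = -3*z (U(z) = -3*z*(5 - 4) = -3*z)
C(104, -60) + (U(p(0, -9)) + 15830)*(-17913 + Y) = -60 + (-3*0 + 15830)*(-17913 - 18032) = -60 + (0 + 15830)*(-35945) = -60 + 15830*(-35945) = -60 - 569009350 = -569009410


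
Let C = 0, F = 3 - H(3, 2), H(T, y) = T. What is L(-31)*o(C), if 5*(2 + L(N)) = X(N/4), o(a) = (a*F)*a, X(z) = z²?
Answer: 0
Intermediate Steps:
F = 0 (F = 3 - 1*3 = 3 - 3 = 0)
o(a) = 0 (o(a) = (a*0)*a = 0*a = 0)
L(N) = -2 + N²/80 (L(N) = -2 + (N/4)²/5 = -2 + (N²/16)/5 = -2 + N²/80)
L(-31)*o(C) = (-2 + (1/80)*(-31)²)*0 = (-2 + (1/80)*961)*0 = (-2 + 961/80)*0 = (801/80)*0 = 0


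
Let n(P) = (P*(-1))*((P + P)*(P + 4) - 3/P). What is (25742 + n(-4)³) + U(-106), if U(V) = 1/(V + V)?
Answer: 5463027/212 ≈ 25769.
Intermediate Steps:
U(V) = 1/(2*V)
n(P) = -P*(-3/P + 2*P*(4 + P)) (n(P) = (-P)*((2*P)*(4 + P) - 3/P) = (-P)*(2*P*(4 + P) - 3/P) = (-P)*(-3/P + 2*P*(4 + P)) = -P*(-3/P + 2*P*(4 + P)))
(25742 + n(-4)³) + U(-106) = (25742 + (3 - 8*(-4)² - 2*(-4)³)³) + (½)/(-106) = (25742 + (3 - 8*16 - 2*(-64))³) + (½)*(-1/106) = (25742 + (3 - 128 + 128)³) - 1/212 = (25742 + 3³) - 1/212 = (25742 + 27) - 1/212 = 25769 - 1/212 = 5463027/212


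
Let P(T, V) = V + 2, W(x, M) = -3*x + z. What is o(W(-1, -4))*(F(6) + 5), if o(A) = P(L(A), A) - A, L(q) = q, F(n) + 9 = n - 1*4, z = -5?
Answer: -4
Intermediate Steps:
F(n) = -13 + n (F(n) = -9 + (n - 1*4) = -9 + (n - 4) = -9 + (-4 + n) = -13 + n)
W(x, M) = -5 - 3*x (W(x, M) = -3*x - 5 = -5 - 3*x)
P(T, V) = 2 + V
o(A) = 2 (o(A) = (2 + A) - A = 2)
o(W(-1, -4))*(F(6) + 5) = 2*((-13 + 6) + 5) = 2*(-7 + 5) = 2*(-2) = -4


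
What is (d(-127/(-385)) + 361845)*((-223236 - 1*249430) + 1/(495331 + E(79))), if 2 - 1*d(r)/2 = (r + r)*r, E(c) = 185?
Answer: -837469694384088458893/4896523940 ≈ -1.7103e+11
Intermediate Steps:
d(r) = 4 - 4*r² (d(r) = 4 - 2*(r + r)*r = 4 - 2*2*r*r = 4 - 4*r²)
(d(-127/(-385)) + 361845)*((-223236 - 1*249430) + 1/(495331 + E(79))) = ((4 - 4*(-127/(-385))²) + 361845)*((-223236 - 1*249430) + 1/(495331 + 185)) = ((4 - 4*(-127*(-1/385))²) + 361845)*((-223236 - 249430) + 1/495516) = ((4 - 4*(127/385)²) + 361845)*(-472666 + 1/495516) = ((4 - 4*16129/148225) + 361845)*(-234213565655/495516) = ((4 - 64516/148225) + 361845)*(-234213565655/495516) = (528384/148225 + 361845)*(-234213565655/495516) = (53635003509/148225)*(-234213565655/495516) = -837469694384088458893/4896523940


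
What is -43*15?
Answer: -645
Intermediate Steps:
-43*15 = -1*645 = -645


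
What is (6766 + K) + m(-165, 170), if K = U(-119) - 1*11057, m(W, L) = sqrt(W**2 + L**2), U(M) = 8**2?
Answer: -4227 + 5*sqrt(2245) ≈ -3990.1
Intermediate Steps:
U(M) = 64
m(W, L) = sqrt(L**2 + W**2)
K = -10993 (K = 64 - 1*11057 = 64 - 11057 = -10993)
(6766 + K) + m(-165, 170) = (6766 - 10993) + sqrt(170**2 + (-165)**2) = -4227 + sqrt(28900 + 27225) = -4227 + sqrt(56125) = -4227 + 5*sqrt(2245)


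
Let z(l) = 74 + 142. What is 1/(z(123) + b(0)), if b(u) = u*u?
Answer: 1/216 ≈ 0.0046296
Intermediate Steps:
b(u) = u**2
z(l) = 216
1/(z(123) + b(0)) = 1/(216 + 0**2) = 1/(216 + 0) = 1/216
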